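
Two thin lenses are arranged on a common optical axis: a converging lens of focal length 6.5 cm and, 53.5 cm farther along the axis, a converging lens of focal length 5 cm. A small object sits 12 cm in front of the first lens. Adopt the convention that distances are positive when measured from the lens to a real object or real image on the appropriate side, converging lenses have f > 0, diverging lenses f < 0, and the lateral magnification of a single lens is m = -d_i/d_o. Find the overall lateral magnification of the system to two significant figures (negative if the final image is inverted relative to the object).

0.17

Applying the thin-lens equation to the first lens, 1/6.5 = 1/12 + 1/d_i1, which gives d_i1 = 14.182 cm.
Its lateral magnification is m_1 = -d_i1/d_o1 = -(14.182)/12 = -1.1818.
That image sits 39.318 cm in front of the second lens, so d_o2 = 39.318 cm.
Applying the thin-lens equation again with f_2 = 5 cm and d_o2 = 39.318 cm gives d_i2 = 5.728 cm.
m_2 = -(5.728)/(39.318) = -0.1457.
The system's lateral magnification is m_1 m_2 = (-1.1818)(-0.1457) = 0.1722.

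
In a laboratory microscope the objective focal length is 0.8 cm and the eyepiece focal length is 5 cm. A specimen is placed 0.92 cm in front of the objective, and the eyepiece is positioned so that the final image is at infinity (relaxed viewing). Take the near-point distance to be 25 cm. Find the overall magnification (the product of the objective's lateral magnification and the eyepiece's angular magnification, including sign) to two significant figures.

Objective: 1/d_i = 1/f_obj - 1/d_o = 1/0.8 - 1/0.92 = 0.16304 cm^-1, so d_i = 6.133 cm.
m_obj = -d_i/d_o = -6.133/0.92 = -6.667.
Eyepiece angular magnification (image at infinity): M_eye = D/f_e = 25/5 = 5.000.
Overall M = m_obj x M_eye = (-6.667)(5.000) = -33.33.

-33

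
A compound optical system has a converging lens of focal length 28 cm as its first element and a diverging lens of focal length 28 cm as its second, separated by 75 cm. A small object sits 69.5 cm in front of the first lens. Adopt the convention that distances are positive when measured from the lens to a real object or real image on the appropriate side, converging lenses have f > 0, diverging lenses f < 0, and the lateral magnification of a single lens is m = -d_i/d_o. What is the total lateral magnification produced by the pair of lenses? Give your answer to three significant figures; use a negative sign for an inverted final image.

Lens 1: 1/d_i1 = 1/f_1 - 1/d_o1 = 1/28 - 1/69.5 = 0.02133 cm^-1, so d_i1 = 46.892 cm.
m_1 = -(46.892)/69.5 = -0.6747.
The intermediate image is 46.892 cm to the right of lens 1, so d_o2 = L - d_i1 = 75 - 46.892 = 28.108 cm.
Lens 2: 1/d_i2 = 1/f_2 - 1/d_o2 = 1/(-28) - 1/(28.108) = -0.07129 cm^-1, so d_i2 = -14.027 cm.
m_2 = -(-14.027)/(28.108) = 0.4990.
The system's lateral magnification is m_1 m_2 = (-0.6747)(0.4990) = -0.3367.

-0.337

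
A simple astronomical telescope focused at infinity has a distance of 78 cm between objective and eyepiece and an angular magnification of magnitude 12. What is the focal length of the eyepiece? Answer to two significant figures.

In normal adjustment the tube length equals f_obj + f_eye and |M| = f_obj/f_eye.
So f_obj = 12 f_eye and 12 f_eye + f_eye = 78 cm, giving f_eye = 78/13 = 6.000 cm and f_obj = 72.000 cm.

6.0 cm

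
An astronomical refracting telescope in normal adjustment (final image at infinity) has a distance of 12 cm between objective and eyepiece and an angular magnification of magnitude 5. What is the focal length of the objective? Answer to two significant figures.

10 cm

In normal adjustment the tube length equals f_obj + f_eye and |M| = f_obj/f_eye.
So f_obj = 5 f_eye and 5 f_eye + f_eye = 12 cm, giving f_eye = 12/6 = 2.000 cm and f_obj = 10.000 cm.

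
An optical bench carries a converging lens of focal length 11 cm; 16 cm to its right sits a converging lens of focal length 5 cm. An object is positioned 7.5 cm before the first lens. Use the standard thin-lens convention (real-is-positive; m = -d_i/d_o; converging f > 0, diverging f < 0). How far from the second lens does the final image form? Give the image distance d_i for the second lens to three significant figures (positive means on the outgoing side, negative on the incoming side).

5.72 cm

Lens 1: 1/d_i1 = 1/f_1 - 1/d_o1 = 1/11 - 1/7.5 = -0.04242 cm^-1, so d_i1 = -23.571 cm.
The intermediate image is virtual, 23.571 cm to the left of lens 1, so d_o2 = L - d_i1 = 16 - (-23.571) = 39.571 cm.
Lens 2: 1/d_i2 = 1/f_2 - 1/d_o2 = 1/5 - 1/(39.571) = 0.17473 cm^-1, so d_i2 = 5.723 cm.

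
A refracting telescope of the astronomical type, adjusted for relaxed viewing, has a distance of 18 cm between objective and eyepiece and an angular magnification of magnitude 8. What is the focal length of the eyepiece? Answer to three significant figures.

2.00 cm

In normal adjustment the tube length equals f_obj + f_eye and |M| = f_obj/f_eye.
So f_obj = 8 f_eye and 8 f_eye + f_eye = 18 cm, giving f_eye = 18/9 = 2.000 cm and f_obj = 16.000 cm.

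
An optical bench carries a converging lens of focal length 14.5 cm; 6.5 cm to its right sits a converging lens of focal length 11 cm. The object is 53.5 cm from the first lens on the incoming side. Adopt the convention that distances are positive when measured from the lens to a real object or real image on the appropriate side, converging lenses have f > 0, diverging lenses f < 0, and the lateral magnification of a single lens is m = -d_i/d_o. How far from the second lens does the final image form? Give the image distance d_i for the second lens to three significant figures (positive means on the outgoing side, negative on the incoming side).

First lens: d_i1 = 1/(1/14.5 - 1/53.5) = 19.891 cm.
Since 19.891 cm > 6.5 cm, the first image lies past the second lens and serves as a virtual object: d_o2 = L - d_i1 = -13.391 cm.
Second lens: d_i2 = 1/(1/11 - 1/(-13.391)) = 6.039 cm.

6.04 cm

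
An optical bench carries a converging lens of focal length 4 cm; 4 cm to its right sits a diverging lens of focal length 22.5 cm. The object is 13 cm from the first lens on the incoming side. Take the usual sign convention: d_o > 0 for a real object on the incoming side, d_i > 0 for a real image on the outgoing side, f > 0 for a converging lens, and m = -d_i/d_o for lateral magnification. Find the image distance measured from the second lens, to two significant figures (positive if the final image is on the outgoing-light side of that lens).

1.9 cm

Applying the thin-lens equation to the first lens, 1/4 = 1/13 + 1/d_i1, which gives d_i1 = 5.778 cm.
Since 5.778 cm > 4 cm, the first image lies past the second lens and serves as a virtual object: d_o2 = L - d_i1 = -1.778 cm.
Applying the thin-lens equation again with f_2 = -22.5 cm and d_o2 = -1.778 cm gives d_i2 = 1.930 cm.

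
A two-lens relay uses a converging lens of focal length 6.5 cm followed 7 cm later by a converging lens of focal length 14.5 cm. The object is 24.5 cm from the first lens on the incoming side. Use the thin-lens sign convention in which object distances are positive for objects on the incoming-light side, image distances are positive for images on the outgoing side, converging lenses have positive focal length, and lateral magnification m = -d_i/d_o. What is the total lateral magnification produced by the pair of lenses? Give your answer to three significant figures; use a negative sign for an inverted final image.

-0.320

Lens 1: 1/d_i1 = 1/f_1 - 1/d_o1 = 1/6.5 - 1/24.5 = 0.11303 cm^-1, so d_i1 = 8.847 cm.
m_1 = -(8.847)/24.5 = -0.3611.
Since 8.847 cm > 7 cm, the first image lies past the second lens and serves as a virtual object: d_o2 = L - d_i1 = -1.847 cm.
Lens 2: 1/d_i2 = 1/f_2 - 1/d_o2 = 1/14.5 - 1/(-1.847) = 0.61032 cm^-1, so d_i2 = 1.638 cm.
m_2 = -(1.638)/(-1.847) = 0.8870.
Total m = m_1 x m_2 = (-0.3611)(0.8870) = -0.3203.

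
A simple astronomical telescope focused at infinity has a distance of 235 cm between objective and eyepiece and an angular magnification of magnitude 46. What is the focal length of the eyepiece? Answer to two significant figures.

In normal adjustment the tube length equals f_obj + f_eye and |M| = f_obj/f_eye.
So f_obj = 46 f_eye and 46 f_eye + f_eye = 235 cm, giving f_eye = 235/47 = 5.000 cm and f_obj = 230.000 cm.

5.0 cm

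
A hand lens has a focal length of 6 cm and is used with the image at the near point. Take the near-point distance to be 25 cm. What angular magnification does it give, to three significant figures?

5.17

M = 1 + D/f = 1 + 25/6 = 5.167.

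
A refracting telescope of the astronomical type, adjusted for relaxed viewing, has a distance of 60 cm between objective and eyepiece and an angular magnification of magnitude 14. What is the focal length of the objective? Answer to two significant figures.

In normal adjustment the tube length equals f_obj + f_eye and |M| = f_obj/f_eye.
So f_obj = 14 f_eye and 14 f_eye + f_eye = 60 cm, giving f_eye = 60/15 = 4.000 cm and f_obj = 56.000 cm.

56 cm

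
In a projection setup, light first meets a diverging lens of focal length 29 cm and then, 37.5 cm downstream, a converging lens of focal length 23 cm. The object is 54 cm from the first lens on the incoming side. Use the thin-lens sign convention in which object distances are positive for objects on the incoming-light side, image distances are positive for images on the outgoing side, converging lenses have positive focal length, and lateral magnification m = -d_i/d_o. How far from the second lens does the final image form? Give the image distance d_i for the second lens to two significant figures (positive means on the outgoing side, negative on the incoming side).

39 cm

Lens 1: 1/d_i1 = 1/f_1 - 1/d_o1 = 1/(-29) - 1/54 = -0.05300 cm^-1, so d_i1 = -18.867 cm.
The intermediate image is virtual, 18.867 cm to the left of lens 1, so d_o2 = L - d_i1 = 37.5 - (-18.867) = 56.367 cm.
Lens 2: 1/d_i2 = 1/f_2 - 1/d_o2 = 1/23 - 1/(56.367) = 0.02574 cm^-1, so d_i2 = 38.854 cm.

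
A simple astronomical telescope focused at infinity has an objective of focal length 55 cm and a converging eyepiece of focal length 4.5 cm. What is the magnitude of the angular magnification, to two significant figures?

|M| = f_obj/|f_eye| = 55/4.5 = 12.222.

12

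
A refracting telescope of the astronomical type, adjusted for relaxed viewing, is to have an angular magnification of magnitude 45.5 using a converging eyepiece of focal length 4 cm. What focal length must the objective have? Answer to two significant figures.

180 cm

|M| = f_obj/|f_eye|, so f_obj = |M| x |f_eye| = 45.5 x 4 = 182.000 cm.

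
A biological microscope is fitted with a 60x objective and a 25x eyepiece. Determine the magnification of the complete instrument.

1500

The overall magnification of a compound microscope is the product of the objective and eyepiece magnifications:
M = M_obj x M_eye = 60 x 25 = 1500.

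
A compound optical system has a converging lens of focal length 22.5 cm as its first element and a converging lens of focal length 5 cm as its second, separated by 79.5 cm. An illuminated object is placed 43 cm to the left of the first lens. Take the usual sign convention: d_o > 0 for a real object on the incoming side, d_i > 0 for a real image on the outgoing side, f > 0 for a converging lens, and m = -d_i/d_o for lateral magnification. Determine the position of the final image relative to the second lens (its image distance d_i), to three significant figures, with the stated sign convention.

Applying the thin-lens equation to the first lens, 1/22.5 = 1/43 + 1/d_i1, which gives d_i1 = 47.195 cm.
The intermediate image is 47.195 cm to the right of lens 1, so d_o2 = L - d_i1 = 79.5 - 47.195 = 32.305 cm.
Applying the thin-lens equation again with f_2 = 5 cm and d_o2 = 32.305 cm gives d_i2 = 5.916 cm.

5.92 cm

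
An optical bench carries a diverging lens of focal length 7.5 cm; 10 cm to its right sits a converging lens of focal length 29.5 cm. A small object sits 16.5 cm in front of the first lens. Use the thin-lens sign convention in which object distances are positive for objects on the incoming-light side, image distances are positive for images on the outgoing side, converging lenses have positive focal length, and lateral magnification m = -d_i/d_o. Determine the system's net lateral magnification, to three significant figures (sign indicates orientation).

0.643

First lens: d_i1 = 1/(1/(-7.5) - 1/16.5) = -5.156 cm.
m_1 = -(-5.156)/16.5 = 0.3125.
With d_i1 < 0 the first image is virtual and lies on the object side; the object distance for lens 2 is d_o2 = 10 - (-5.156) = 15.156 cm.
Second lens: d_i2 = 1/(1/29.5 - 1/(15.156)) = -31.171 cm.
m_2 = -(-31.171)/(15.156) = 2.0566.
The system's lateral magnification is m_1 m_2 = (0.3125)(2.0566) = 0.6427.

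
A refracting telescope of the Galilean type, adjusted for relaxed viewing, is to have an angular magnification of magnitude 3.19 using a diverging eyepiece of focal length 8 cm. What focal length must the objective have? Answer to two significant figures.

26 cm

|M| = f_obj/|f_eye|, so f_obj = |M| x |f_eye| = 3.19 x 8 = 25.520 cm.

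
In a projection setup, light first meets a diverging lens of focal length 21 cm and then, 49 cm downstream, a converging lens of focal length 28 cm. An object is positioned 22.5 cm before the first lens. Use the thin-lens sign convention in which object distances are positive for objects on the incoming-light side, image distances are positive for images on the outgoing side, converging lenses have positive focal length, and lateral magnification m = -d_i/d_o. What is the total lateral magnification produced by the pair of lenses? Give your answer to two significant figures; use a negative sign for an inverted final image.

Applying the thin-lens equation to the first lens, 1/(-21) = 1/22.5 + 1/d_i1, which gives d_i1 = -10.862 cm.
Its lateral magnification is m_1 = -d_i1/d_o1 = -(-10.862)/22.5 = 0.4828.
The intermediate image is virtual, 10.862 cm to the left of lens 1, so d_o2 = L - d_i1 = 49 - (-10.862) = 59.862 cm.
Applying the thin-lens equation again with f_2 = 28 cm and d_o2 = 59.862 cm gives d_i2 = 52.606 cm.
m_2 = -(52.606)/(59.862) = -0.8788.
Total m = m_1 x m_2 = (0.4828)(-0.8788) = -0.4242.

-0.42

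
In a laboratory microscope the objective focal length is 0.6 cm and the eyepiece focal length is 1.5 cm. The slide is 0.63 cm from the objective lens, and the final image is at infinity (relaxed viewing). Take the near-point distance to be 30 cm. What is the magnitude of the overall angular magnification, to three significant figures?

400

Objective: 1/d_i = 1/f_obj - 1/d_o = 1/0.6 - 1/0.63 = 0.07937 cm^-1, so d_i = 12.600 cm.
m_obj = -d_i/d_o = -12.600/0.63 = -20.000.
Eyepiece angular magnification (image at infinity): M_eye = D/f_e = 30/1.5 = 20.000.
Overall M = m_obj x M_eye = (-20.000)(20.000) = -400.00.
|M| = 400.00.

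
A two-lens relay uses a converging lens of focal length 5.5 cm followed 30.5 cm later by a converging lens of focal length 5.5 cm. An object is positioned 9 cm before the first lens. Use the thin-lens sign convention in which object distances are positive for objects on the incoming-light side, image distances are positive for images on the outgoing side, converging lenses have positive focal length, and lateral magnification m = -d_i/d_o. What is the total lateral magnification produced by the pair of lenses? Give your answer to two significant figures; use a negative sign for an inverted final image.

0.80

Lens 1: 1/d_i1 = 1/f_1 - 1/d_o1 = 1/5.5 - 1/9 = 0.07071 cm^-1, so d_i1 = 14.143 cm.
m_1 = -(14.143)/9 = -1.5714.
The intermediate image is 14.143 cm to the right of lens 1, so d_o2 = L - d_i1 = 30.5 - 14.143 = 16.357 cm.
Lens 2: 1/d_i2 = 1/f_2 - 1/d_o2 = 1/5.5 - 1/(16.357) = 0.12068 cm^-1, so d_i2 = 8.286 cm.
m_2 = -(8.286)/(16.357) = -0.5066.
Total m = m_1 x m_2 = (-1.5714)(-0.5066) = 0.7961.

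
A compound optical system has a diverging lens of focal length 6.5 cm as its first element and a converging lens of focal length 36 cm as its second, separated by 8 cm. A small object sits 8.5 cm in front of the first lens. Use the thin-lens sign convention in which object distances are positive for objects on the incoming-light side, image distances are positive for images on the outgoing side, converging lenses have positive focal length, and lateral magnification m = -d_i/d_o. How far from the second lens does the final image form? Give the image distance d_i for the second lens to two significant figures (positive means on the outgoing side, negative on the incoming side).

-17 cm

First lens: d_i1 = 1/(1/(-6.5) - 1/8.5) = -3.683 cm.
The intermediate image is virtual, 3.683 cm to the left of lens 1, so d_o2 = L - d_i1 = 8 - (-3.683) = 11.683 cm.
Second lens: d_i2 = 1/(1/36 - 1/(11.683)) = -17.297 cm.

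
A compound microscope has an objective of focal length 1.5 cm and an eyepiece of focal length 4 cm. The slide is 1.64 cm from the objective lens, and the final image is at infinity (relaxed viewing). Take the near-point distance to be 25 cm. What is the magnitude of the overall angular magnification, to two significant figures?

67

Objective: 1/d_i = 1/f_obj - 1/d_o = 1/1.5 - 1/1.64 = 0.05691 cm^-1, so d_i = 17.571 cm.
m_obj = -d_i/d_o = -17.571/1.64 = -10.714.
Eyepiece angular magnification (image at infinity): M_eye = D/f_e = 25/4 = 6.250.
Overall M = m_obj x M_eye = (-10.714)(6.250) = -66.96.
|M| = 66.96.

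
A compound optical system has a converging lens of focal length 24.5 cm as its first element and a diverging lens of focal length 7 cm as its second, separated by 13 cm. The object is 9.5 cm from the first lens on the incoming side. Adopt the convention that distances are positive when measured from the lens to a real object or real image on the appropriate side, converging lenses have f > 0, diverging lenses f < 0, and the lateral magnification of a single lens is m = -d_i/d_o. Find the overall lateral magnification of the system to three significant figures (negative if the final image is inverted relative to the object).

Lens 1: 1/d_i1 = 1/f_1 - 1/d_o1 = 1/24.5 - 1/9.5 = -0.06445 cm^-1, so d_i1 = -15.517 cm.
m_1 = -(-15.517)/9.5 = 1.6333.
With d_i1 < 0 the first image is virtual and lies on the object side; the object distance for lens 2 is d_o2 = 13 - (-15.517) = 28.517 cm.
Lens 2: 1/d_i2 = 1/f_2 - 1/d_o2 = 1/(-7) - 1/(28.517) = -0.17792 cm^-1, so d_i2 = -5.620 cm.
m_2 = -(-5.620)/(28.517) = 0.1971.
Overall magnification: m = m_1 m_2 = 0.3219.

0.322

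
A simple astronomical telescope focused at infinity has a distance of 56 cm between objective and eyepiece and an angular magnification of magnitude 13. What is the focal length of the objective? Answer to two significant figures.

In normal adjustment the tube length equals f_obj + f_eye and |M| = f_obj/f_eye.
So f_obj = 13 f_eye and 13 f_eye + f_eye = 56 cm, giving f_eye = 56/14 = 4.000 cm and f_obj = 52.000 cm.

52 cm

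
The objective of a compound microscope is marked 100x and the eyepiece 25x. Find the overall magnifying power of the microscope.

2500

The overall magnification of a compound microscope is the product of the objective and eyepiece magnifications:
M = M_obj x M_eye = 100 x 25 = 2500.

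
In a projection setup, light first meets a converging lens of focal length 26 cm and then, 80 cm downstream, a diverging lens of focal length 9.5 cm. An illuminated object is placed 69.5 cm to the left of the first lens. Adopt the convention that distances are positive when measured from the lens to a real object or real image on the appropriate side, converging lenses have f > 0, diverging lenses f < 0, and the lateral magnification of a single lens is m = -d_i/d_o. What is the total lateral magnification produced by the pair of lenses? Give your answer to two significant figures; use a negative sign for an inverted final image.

First lens: d_i1 = 1/(1/26 - 1/69.5) = 41.540 cm.
m_1 = -(41.540)/69.5 = -0.5977.
That image sits 38.460 cm in front of the second lens, so d_o2 = 38.460 cm.
Second lens: d_i2 = 1/(1/(-9.5) - 1/(38.460)) = -7.618 cm.
m_2 = -(-7.618)/(38.460) = 0.1981.
Total m = m_1 x m_2 = (-0.5977)(0.1981) = -0.1184.

-0.12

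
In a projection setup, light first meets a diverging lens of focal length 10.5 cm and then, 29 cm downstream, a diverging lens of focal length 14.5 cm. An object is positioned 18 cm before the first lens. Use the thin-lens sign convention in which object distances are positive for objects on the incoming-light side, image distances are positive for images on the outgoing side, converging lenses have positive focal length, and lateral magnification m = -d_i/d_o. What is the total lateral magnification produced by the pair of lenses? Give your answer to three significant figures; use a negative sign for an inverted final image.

Applying the thin-lens equation to the first lens, 1/(-10.5) = 1/18 + 1/d_i1, which gives d_i1 = -6.632 cm.
Its lateral magnification is m_1 = -d_i1/d_o1 = -(-6.632)/18 = 0.3684.
The intermediate image is virtual, 6.632 cm to the left of lens 1, so d_o2 = L - d_i1 = 29 - (-6.632) = 35.632 cm.
Applying the thin-lens equation again with f_2 = -14.5 cm and d_o2 = 35.632 cm gives d_i2 = -10.306 cm.
m_2 = -(-10.306)/(35.632) = 0.2892.
The system's lateral magnification is m_1 m_2 = (0.3684)(0.2892) = 0.1066.

0.107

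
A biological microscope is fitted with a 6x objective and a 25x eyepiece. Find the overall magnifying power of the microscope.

150

The overall magnification of a compound microscope is the product of the objective and eyepiece magnifications:
M = M_obj x M_eye = 6 x 25 = 150.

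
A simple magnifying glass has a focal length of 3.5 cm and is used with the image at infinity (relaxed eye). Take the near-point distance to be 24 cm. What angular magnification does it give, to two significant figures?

M = D/f = 24/3.5 = 6.857.

6.9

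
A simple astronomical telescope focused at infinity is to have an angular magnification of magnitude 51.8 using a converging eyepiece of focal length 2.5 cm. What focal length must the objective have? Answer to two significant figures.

130 cm

|M| = f_obj/|f_eye|, so f_obj = |M| x |f_eye| = 51.8 x 2.5 = 129.500 cm.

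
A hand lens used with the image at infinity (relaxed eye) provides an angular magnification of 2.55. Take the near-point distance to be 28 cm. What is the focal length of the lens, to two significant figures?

For the image at infinity, M = D/f.
f = D/M = 28/2.55 = 10.980 cm.

11 cm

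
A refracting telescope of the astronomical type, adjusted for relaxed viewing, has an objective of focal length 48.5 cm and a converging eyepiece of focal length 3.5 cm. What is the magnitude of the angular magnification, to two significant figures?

14

|M| = f_obj/|f_eye| = 48.5/3.5 = 13.857.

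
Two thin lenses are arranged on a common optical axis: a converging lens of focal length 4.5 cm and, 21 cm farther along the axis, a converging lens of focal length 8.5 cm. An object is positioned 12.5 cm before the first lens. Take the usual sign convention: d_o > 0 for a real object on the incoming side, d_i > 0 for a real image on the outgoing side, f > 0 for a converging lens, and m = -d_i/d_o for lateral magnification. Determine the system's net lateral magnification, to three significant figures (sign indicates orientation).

Lens 1: 1/d_i1 = 1/f_1 - 1/d_o1 = 1/4.5 - 1/12.5 = 0.14222 cm^-1, so d_i1 = 7.031 cm.
m_1 = -(7.031)/12.5 = -0.5625.
That image sits 13.969 cm in front of the second lens, so d_o2 = 13.969 cm.
Lens 2: 1/d_i2 = 1/f_2 - 1/d_o2 = 1/8.5 - 1/(13.969) = 0.04606 cm^-1, so d_i2 = 21.711 cm.
m_2 = -(21.711)/(13.969) = -1.5543.
Total m = m_1 x m_2 = (-0.5625)(-1.5543) = 0.8743.

0.874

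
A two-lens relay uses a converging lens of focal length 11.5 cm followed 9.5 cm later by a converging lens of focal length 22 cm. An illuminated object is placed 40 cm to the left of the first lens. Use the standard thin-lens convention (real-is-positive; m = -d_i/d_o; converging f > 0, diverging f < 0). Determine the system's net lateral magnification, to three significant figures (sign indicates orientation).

Lens 1: 1/d_i1 = 1/f_1 - 1/d_o1 = 1/11.5 - 1/40 = 0.06196 cm^-1, so d_i1 = 16.140 cm.
m_1 = -(16.140)/40 = -0.4035.
This image would form 16.140 cm past lens 1, i.e. 6.640 cm beyond lens 2, so it is a virtual object for lens 2: d_o2 = 9.5 - 16.140 = -6.640 cm.
Lens 2: 1/d_i2 = 1/f_2 - 1/d_o2 = 1/22 - 1/(-6.640) = 0.19605 cm^-1, so d_i2 = 5.101 cm.
m_2 = -(5.101)/(-6.640) = 0.7681.
Total m = m_1 x m_2 = (-0.4035)(0.7681) = -0.3100.

-0.310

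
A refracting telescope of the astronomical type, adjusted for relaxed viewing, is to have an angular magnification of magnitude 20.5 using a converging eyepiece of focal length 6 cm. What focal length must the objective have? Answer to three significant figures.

123 cm

|M| = f_obj/|f_eye|, so f_obj = |M| x |f_eye| = 20.5 x 6 = 123.000 cm.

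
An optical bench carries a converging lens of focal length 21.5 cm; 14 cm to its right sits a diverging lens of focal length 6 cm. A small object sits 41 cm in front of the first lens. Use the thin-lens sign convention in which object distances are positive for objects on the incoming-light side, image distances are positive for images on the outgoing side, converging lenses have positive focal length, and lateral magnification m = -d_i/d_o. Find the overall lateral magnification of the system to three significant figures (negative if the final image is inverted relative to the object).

0.262

First lens: d_i1 = 1/(1/21.5 - 1/41) = 45.205 cm.
m_1 = -(45.205)/41 = -1.1026.
This image would form 45.205 cm past lens 1, i.e. 31.205 cm beyond lens 2, so it is a virtual object for lens 2: d_o2 = 14 - 45.205 = -31.205 cm.
Second lens: d_i2 = 1/(1/(-6) - 1/(-31.205)) = -7.428 cm.
m_2 = -(-7.428)/(-31.205) = -0.2380.
The system's lateral magnification is m_1 m_2 = (-1.1026)(-0.2380) = 0.2625.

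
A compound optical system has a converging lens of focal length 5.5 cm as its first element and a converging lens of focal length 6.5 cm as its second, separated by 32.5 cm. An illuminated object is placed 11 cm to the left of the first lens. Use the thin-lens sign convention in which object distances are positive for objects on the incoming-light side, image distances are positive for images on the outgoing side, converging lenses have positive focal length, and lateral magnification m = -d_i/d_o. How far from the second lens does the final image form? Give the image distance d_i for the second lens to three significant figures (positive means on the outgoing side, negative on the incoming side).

9.32 cm

Applying the thin-lens equation to the first lens, 1/5.5 = 1/11 + 1/d_i1, which gives d_i1 = 11.000 cm.
That image sits 21.500 cm in front of the second lens, so d_o2 = 21.500 cm.
Applying the thin-lens equation again with f_2 = 6.5 cm and d_o2 = 21.500 cm gives d_i2 = 9.317 cm.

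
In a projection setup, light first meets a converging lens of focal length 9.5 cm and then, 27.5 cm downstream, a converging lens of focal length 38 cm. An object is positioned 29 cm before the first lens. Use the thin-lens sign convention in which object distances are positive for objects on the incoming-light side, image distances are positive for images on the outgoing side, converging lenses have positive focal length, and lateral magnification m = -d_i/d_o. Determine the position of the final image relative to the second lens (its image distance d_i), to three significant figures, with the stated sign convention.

First lens: d_i1 = 1/(1/9.5 - 1/29) = 14.128 cm.
The intermediate image is 14.128 cm to the right of lens 1, so d_o2 = L - d_i1 = 27.5 - 14.128 = 13.372 cm.
Second lens: d_i2 = 1/(1/38 - 1/(13.372)) = -20.632 cm.

-20.6 cm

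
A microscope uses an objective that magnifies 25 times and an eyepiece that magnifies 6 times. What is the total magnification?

150

The overall magnification of a compound microscope is the product of the objective and eyepiece magnifications:
M = M_obj x M_eye = 25 x 6 = 150.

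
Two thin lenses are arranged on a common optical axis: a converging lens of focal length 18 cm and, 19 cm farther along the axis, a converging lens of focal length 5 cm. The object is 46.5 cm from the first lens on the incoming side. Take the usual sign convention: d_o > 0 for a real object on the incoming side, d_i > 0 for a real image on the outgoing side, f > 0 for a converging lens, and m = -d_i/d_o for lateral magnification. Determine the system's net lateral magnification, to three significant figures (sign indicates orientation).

Lens 1: 1/d_i1 = 1/f_1 - 1/d_o1 = 1/18 - 1/46.5 = 0.03405 cm^-1, so d_i1 = 29.368 cm.
m_1 = -(29.368)/46.5 = -0.6316.
This image would form 29.368 cm past lens 1, i.e. 10.368 cm beyond lens 2, so it is a virtual object for lens 2: d_o2 = 19 - 29.368 = -10.368 cm.
Lens 2: 1/d_i2 = 1/f_2 - 1/d_o2 = 1/5 - 1/(-10.368) = 0.29645 cm^-1, so d_i2 = 3.373 cm.
m_2 = -(3.373)/(-10.368) = 0.3253.
Overall magnification: m = m_1 m_2 = -0.2055.

-0.205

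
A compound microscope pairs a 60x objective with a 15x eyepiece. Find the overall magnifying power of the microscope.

900

The overall magnification of a compound microscope is the product of the objective and eyepiece magnifications:
M = M_obj x M_eye = 60 x 15 = 900.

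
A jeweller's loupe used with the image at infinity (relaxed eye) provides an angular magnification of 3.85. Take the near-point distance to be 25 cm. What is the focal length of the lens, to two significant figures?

6.5 cm

For the image at infinity, M = D/f.
f = D/M = 25/3.85 = 6.494 cm.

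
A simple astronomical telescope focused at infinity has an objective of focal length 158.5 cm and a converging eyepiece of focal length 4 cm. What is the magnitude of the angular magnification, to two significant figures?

|M| = f_obj/|f_eye| = 158.5/4 = 39.625.

40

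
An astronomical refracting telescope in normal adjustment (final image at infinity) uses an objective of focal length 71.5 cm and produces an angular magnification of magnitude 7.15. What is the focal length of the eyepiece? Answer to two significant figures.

|M| = f_obj/f_eye, so f_eye = f_obj/|M| = 71.5/7.15 = 10.000 cm.

10 cm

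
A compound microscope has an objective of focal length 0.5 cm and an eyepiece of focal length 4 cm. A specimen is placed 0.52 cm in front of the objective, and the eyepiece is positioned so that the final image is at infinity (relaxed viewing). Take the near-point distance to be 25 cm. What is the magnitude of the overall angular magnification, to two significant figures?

160

Objective: 1/d_i = 1/f_obj - 1/d_o = 1/0.5 - 1/0.52 = 0.07692 cm^-1, so d_i = 13.000 cm.
m_obj = -d_i/d_o = -13.000/0.52 = -25.000.
Eyepiece angular magnification (image at infinity): M_eye = D/f_e = 25/4 = 6.250.
Overall M = m_obj x M_eye = (-25.000)(6.250) = -156.25.
|M| = 156.25.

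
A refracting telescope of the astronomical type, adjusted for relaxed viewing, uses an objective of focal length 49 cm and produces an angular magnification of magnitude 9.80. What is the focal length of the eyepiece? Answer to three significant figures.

5.00 cm

|M| = f_obj/f_eye, so f_eye = f_obj/|M| = 49/9.8 = 5.000 cm.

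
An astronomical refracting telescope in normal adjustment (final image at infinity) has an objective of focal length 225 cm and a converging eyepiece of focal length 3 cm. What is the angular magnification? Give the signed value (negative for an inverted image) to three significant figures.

M = -f_obj/f_eye = -225/(3) = -75.000.

-75.0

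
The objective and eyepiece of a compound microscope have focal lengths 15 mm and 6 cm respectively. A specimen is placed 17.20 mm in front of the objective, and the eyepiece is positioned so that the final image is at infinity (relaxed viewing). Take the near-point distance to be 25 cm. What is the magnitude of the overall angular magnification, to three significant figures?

28.4

Convert to cm: f_obj = 15 mm = 1.5 cm; d_o = 17.20 mm = 1.72 cm.
Objective: 1/d_i = 1/f_obj - 1/d_o = 1/1.5 - 1/1.72 = 0.08527 cm^-1, so d_i = 11.727 cm.
m_obj = -d_i/d_o = -11.727/1.72 = -6.818.
Eyepiece angular magnification (image at infinity): M_eye = D/f_e = 25/6 = 4.167.
Overall M = m_obj x M_eye = (-6.818)(4.167) = -28.41.
|M| = 28.41.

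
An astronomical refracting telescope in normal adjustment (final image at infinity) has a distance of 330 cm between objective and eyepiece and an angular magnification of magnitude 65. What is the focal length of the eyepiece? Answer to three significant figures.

In normal adjustment the tube length equals f_obj + f_eye and |M| = f_obj/f_eye.
So f_obj = 65 f_eye and 65 f_eye + f_eye = 330 cm, giving f_eye = 330/66 = 5.000 cm and f_obj = 325.000 cm.

5.00 cm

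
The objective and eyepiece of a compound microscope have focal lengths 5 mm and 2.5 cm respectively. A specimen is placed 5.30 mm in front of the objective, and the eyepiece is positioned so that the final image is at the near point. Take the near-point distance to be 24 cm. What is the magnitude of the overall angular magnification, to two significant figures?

180

Convert to cm: f_obj = 5 mm = 0.5 cm; d_o = 5.30 mm = 0.53 cm.
Objective: 1/d_i = 1/f_obj - 1/d_o = 1/0.5 - 1/0.53 = 0.11321 cm^-1, so d_i = 8.833 cm.
m_obj = -d_i/d_o = -8.833/0.53 = -16.667.
Eyepiece angular magnification (image at near point): M_eye = 1 + D/f_e = 1 + 24/2.5 = 10.600.
Overall M = m_obj x M_eye = (-16.667)(10.600) = -176.67.
|M| = 176.67.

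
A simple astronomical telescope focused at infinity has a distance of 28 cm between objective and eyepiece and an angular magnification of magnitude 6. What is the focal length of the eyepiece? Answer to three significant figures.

4.00 cm

In normal adjustment the tube length equals f_obj + f_eye and |M| = f_obj/f_eye.
So f_obj = 6 f_eye and 6 f_eye + f_eye = 28 cm, giving f_eye = 28/7 = 4.000 cm and f_obj = 24.000 cm.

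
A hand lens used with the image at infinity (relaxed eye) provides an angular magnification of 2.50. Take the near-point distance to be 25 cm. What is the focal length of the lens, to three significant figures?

10.0 cm

For the image at infinity, M = D/f.
f = D/M = 25/2.5 = 10.000 cm.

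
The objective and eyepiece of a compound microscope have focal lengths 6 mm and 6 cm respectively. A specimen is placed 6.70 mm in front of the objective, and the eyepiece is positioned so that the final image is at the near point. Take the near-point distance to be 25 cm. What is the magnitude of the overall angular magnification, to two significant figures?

Convert to cm: f_obj = 6 mm = 0.6 cm; d_o = 6.70 mm = 0.67 cm.
Objective: 1/d_i = 1/f_obj - 1/d_o = 1/0.6 - 1/0.67 = 0.17413 cm^-1, so d_i = 5.743 cm.
m_obj = -d_i/d_o = -5.743/0.67 = -8.571.
Eyepiece angular magnification (image at near point): M_eye = 1 + D/f_e = 1 + 25/6 = 5.167.
Overall M = m_obj x M_eye = (-8.571)(5.167) = -44.29.
|M| = 44.29.

44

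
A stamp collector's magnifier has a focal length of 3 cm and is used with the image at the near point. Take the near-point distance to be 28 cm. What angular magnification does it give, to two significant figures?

10

M = 1 + D/f = 1 + 28/3 = 10.333.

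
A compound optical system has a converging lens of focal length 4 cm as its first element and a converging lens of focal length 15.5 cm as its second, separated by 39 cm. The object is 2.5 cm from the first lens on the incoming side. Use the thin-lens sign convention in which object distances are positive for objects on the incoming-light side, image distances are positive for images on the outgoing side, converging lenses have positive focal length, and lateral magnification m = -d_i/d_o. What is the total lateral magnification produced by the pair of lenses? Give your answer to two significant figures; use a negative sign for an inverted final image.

Lens 1: 1/d_i1 = 1/f_1 - 1/d_o1 = 1/4 - 1/2.5 = -0.15000 cm^-1, so d_i1 = -6.667 cm.
m_1 = -(-6.667)/2.5 = 2.6667.
The intermediate image is virtual, 6.667 cm to the left of lens 1, so d_o2 = L - d_i1 = 39 - (-6.667) = 45.667 cm.
Lens 2: 1/d_i2 = 1/f_2 - 1/d_o2 = 1/15.5 - 1/(45.667) = 0.04262 cm^-1, so d_i2 = 23.464 cm.
m_2 = -(23.464)/(45.667) = -0.5138.
Overall magnification: m = m_1 m_2 = -1.3702.

-1.4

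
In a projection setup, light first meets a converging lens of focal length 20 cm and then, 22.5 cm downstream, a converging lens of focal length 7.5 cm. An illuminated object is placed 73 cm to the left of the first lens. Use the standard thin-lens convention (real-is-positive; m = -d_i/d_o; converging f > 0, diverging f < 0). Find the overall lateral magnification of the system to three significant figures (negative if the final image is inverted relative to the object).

Applying the thin-lens equation to the first lens, 1/20 = 1/73 + 1/d_i1, which gives d_i1 = 27.547 cm.
Its lateral magnification is m_1 = -d_i1/d_o1 = -(27.547)/73 = -0.3774.
Since 27.547 cm > 22.5 cm, the first image lies past the second lens and serves as a virtual object: d_o2 = L - d_i1 = -5.047 cm.
Applying the thin-lens equation again with f_2 = 7.5 cm and d_o2 = -5.047 cm gives d_i2 = 3.017 cm.
m_2 = -(3.017)/(-5.047) = 0.5977.
The system's lateral magnification is m_1 m_2 = (-0.3774)(0.5977) = -0.2256.

-0.226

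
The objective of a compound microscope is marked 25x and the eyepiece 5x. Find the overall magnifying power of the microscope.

The overall magnification of a compound microscope is the product of the objective and eyepiece magnifications:
M = M_obj x M_eye = 25 x 5 = 125.

125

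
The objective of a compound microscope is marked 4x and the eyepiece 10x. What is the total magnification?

The overall magnification of a compound microscope is the product of the objective and eyepiece magnifications:
M = M_obj x M_eye = 4 x 10 = 40.

40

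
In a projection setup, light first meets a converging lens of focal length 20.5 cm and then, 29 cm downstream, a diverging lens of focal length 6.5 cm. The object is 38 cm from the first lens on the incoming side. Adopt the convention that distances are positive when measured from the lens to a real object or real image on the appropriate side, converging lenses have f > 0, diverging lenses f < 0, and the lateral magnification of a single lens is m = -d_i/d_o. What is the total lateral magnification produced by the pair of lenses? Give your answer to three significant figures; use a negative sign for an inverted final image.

Applying the thin-lens equation to the first lens, 1/20.5 = 1/38 + 1/d_i1, which gives d_i1 = 44.514 cm.
Its lateral magnification is m_1 = -d_i1/d_o1 = -(44.514)/38 = -1.1714.
Since 44.514 cm > 29 cm, the first image lies past the second lens and serves as a virtual object: d_o2 = L - d_i1 = -15.514 cm.
Applying the thin-lens equation again with f_2 = -6.5 cm and d_o2 = -15.514 cm gives d_i2 = -11.187 cm.
m_2 = -(-11.187)/(-15.514) = -0.7211.
Total m = m_1 x m_2 = (-1.1714)(-0.7211) = 0.8447.

0.845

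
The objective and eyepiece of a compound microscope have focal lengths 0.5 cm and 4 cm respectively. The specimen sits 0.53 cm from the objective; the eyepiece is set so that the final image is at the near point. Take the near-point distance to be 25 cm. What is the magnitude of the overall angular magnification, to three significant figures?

Objective: 1/d_i = 1/f_obj - 1/d_o = 1/0.5 - 1/0.53 = 0.11321 cm^-1, so d_i = 8.833 cm.
m_obj = -d_i/d_o = -8.833/0.53 = -16.667.
Eyepiece angular magnification (image at near point): M_eye = 1 + D/f_e = 1 + 25/4 = 7.250.
Overall M = m_obj x M_eye = (-16.667)(7.250) = -120.83.
|M| = 120.83.

121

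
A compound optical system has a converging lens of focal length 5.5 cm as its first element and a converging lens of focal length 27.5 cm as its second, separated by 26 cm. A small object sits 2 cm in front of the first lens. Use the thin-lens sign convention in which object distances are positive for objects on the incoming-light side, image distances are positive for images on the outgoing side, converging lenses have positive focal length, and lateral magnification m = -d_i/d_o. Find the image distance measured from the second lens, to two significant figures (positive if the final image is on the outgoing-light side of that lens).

Applying the thin-lens equation to the first lens, 1/5.5 = 1/2 + 1/d_i1, which gives d_i1 = -3.143 cm.
The intermediate image is virtual, 3.143 cm to the left of lens 1, so d_o2 = L - d_i1 = 26 - (-3.143) = 29.143 cm.
Applying the thin-lens equation again with f_2 = 27.5 cm and d_o2 = 29.143 cm gives d_i2 = 487.826 cm.

490 cm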